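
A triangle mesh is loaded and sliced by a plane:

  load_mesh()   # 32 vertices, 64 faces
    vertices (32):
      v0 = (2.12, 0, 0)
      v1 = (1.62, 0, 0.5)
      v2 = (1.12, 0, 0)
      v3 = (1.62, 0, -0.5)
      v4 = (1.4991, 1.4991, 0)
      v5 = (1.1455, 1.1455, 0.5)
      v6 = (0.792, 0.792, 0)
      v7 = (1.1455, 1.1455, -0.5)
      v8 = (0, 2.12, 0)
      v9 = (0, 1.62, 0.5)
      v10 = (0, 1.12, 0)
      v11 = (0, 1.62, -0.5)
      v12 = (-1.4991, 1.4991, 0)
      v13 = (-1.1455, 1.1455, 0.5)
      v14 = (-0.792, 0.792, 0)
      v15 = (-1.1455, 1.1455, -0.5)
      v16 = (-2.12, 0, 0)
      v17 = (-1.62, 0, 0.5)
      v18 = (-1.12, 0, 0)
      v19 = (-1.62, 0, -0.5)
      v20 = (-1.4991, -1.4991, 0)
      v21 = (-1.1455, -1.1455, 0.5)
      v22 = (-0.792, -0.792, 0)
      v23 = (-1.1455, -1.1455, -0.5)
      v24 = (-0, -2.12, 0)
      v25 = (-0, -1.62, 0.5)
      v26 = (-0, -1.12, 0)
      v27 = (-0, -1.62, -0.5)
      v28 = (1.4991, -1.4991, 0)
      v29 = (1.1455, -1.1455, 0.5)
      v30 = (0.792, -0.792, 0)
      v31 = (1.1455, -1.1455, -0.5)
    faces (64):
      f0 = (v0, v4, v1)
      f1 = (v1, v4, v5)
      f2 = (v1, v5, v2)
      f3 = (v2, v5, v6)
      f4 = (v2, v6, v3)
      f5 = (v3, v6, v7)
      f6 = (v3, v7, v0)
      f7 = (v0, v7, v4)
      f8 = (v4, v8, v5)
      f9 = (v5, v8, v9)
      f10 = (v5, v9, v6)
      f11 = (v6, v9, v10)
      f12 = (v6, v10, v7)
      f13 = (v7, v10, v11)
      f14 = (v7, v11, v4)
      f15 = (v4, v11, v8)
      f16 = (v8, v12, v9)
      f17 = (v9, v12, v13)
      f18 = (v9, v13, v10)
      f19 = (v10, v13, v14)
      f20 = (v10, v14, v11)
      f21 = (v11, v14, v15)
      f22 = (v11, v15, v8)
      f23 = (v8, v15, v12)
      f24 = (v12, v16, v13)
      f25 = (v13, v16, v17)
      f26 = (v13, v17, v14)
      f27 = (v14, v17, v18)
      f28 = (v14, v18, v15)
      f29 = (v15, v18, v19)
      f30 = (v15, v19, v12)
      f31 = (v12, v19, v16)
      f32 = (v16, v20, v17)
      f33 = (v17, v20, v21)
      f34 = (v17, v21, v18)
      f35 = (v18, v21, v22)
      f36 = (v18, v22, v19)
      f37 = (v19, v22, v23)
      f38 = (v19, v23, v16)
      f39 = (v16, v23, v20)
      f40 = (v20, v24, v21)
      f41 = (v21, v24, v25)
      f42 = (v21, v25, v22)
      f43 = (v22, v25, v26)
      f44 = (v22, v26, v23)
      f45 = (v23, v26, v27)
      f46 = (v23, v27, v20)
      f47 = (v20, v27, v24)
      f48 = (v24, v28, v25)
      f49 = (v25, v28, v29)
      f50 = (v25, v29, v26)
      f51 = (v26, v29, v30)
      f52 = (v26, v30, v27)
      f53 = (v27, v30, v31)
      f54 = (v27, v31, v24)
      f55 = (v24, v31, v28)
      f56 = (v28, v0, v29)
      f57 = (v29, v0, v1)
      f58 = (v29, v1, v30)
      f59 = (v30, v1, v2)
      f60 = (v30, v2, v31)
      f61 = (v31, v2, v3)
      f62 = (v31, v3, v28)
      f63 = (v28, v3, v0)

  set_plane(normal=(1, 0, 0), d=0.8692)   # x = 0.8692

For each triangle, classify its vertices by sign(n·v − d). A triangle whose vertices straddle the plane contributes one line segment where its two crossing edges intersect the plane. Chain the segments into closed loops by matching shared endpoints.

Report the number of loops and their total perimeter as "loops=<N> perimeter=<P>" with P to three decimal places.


Straddling triangles (20 of 64):
  (v2,v5,v6) [++-] → (0.8692, 0.8692, 0.109194)–(0.8692, 0.60559, 0)  len=0.2853
  (v2,v6,v3) [+-+] → (0.8692, 0.60559, 0)–(0.8692, 0.718157, -0.0466184)  len=0.1218
  (v3,v6,v7) [+-+] → (0.8692, 0.718157, -0.0466184)–(0.8692, 0.8692, -0.109194)  len=0.1635
  (v4,v8,v5) [+-+] → (0.8692, 1.75999, 0)–(0.8692, 1.38055, 0.379398)  len=0.5366
  (v5,v8,v9) [+--] → (0.8692, 1.38055, 0.379398)–(0.8692, 1.25995, 0.5)  len=0.1706
  (v5,v9,v6) [+--] → (0.8692, 1.25995, 0.5)–(0.8692, 0.8692, 0.109194)  len=0.5526
  (v6,v10,v7) [--+] → (0.8692, 1.13935, -0.379398)–(0.8692, 0.8692, -0.109194)  len=0.3821
  (v7,v10,v11) [+--] → (0.8692, 1.13935, -0.379398)–(0.8692, 1.25995, -0.5)  len=0.1706
  (v7,v11,v4) [+-+] → (0.8692, 1.25995, -0.5)–(0.8692, 1.5499, -0.210093)  len=0.4100
  (v4,v11,v8) [+--] → (0.8692, 1.5499, -0.210093)–(0.8692, 1.75999, 0)  len=0.2971
  (v24,v28,v25) [-+-] → (0.8692, -1.75999, 0)–(0.8692, -1.5499, 0.210093)  len=0.2971
  (v25,v28,v29) [-++] → (0.8692, -1.5499, 0.210093)–(0.8692, -1.25995, 0.5)  len=0.4100
  (v25,v29,v26) [-+-] → (0.8692, -1.25995, 0.5)–(0.8692, -1.13935, 0.379398)  len=0.1706
  (v26,v29,v30) [-+-] → (0.8692, -1.13935, 0.379398)–(0.8692, -0.8692, 0.109194)  len=0.3821
  (v27,v30,v31) [--+] → (0.8692, -0.8692, -0.109194)–(0.8692, -1.25995, -0.5)  len=0.5526
  (v27,v31,v24) [-+-] → (0.8692, -1.25995, -0.5)–(0.8692, -1.38055, -0.379398)  len=0.1706
  (v24,v31,v28) [-++] → (0.8692, -1.38055, -0.379398)–(0.8692, -1.75999, 0)  len=0.5366
  (v29,v1,v30) [++-] → (0.8692, -0.718157, 0.0466184)–(0.8692, -0.8692, 0.109194)  len=0.1635
  (v30,v1,v2) [-++] → (0.8692, -0.718157, 0.0466184)–(0.8692, -0.60559, 0)  len=0.1218
  (v30,v2,v31) [-++] → (0.8692, -0.60559, 0)–(0.8692, -0.8692, -0.109194)  len=0.2853

Chained into 2 loop(s):
  loop 1: 10 segments, perimeter = 3.0902
  loop 2: 10 segments, perimeter = 3.0902
Total perimeter = 6.180

loops=2 perimeter=6.180


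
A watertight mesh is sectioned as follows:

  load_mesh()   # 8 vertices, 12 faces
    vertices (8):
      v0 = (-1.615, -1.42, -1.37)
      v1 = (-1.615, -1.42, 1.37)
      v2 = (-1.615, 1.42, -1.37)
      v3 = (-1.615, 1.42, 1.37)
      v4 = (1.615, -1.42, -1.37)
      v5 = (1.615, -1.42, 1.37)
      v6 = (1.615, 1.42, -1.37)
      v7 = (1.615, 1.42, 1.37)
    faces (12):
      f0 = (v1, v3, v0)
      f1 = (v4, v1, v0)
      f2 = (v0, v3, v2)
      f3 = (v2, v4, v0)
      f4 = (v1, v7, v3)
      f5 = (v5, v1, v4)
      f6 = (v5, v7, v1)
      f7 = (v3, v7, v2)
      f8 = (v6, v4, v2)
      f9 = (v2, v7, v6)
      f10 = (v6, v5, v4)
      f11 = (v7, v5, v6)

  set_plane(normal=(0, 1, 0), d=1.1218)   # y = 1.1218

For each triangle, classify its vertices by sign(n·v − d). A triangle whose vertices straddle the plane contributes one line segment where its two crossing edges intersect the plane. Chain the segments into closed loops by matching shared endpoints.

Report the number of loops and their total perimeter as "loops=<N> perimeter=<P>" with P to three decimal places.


Straddling triangles (8 of 12):
  (v1,v3,v0) [-+-] → (-1.615, 1.1218, 1.37)–(-1.615, 1.1218, 1.0823)  len=0.2877
  (v0,v3,v2) [-++] → (-1.615, 1.1218, 1.0823)–(-1.615, 1.1218, -1.37)  len=2.4523
  (v2,v4,v0) [+--] → (-1.27585, 1.1218, -1.37)–(-1.615, 1.1218, -1.37)  len=0.3392
  (v1,v7,v3) [-++] → (1.27585, 1.1218, 1.37)–(-1.615, 1.1218, 1.37)  len=2.8908
  (v5,v7,v1) [-+-] → (1.615, 1.1218, 1.37)–(1.27585, 1.1218, 1.37)  len=0.3392
  (v6,v4,v2) [+-+] → (1.615, 1.1218, -1.37)–(-1.27585, 1.1218, -1.37)  len=2.8908
  (v6,v5,v4) [+--] → (1.615, 1.1218, -1.0823)–(1.615, 1.1218, -1.37)  len=0.2877
  (v7,v5,v6) [+-+] → (1.615, 1.1218, 1.37)–(1.615, 1.1218, -1.0823)  len=2.4523

Chained into 1 loop(s):
  loop 1: 8 segments, perimeter = 11.9400
Total perimeter = 11.940

loops=1 perimeter=11.940


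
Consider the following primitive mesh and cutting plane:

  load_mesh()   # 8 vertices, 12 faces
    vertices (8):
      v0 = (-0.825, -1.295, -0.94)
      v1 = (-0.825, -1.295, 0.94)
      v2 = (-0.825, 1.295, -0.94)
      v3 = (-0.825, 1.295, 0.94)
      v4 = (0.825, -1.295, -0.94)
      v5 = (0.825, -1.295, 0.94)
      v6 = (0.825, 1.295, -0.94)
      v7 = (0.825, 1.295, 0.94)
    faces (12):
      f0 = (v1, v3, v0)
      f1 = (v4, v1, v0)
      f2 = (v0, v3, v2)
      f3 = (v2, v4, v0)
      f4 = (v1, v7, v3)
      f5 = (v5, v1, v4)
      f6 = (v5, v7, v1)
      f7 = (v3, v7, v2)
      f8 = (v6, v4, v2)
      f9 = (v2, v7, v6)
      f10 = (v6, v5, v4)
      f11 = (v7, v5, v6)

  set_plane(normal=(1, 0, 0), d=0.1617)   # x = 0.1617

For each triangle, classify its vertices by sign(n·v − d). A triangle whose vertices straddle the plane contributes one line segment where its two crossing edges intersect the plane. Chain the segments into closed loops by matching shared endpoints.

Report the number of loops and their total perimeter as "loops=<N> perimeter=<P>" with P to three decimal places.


Straddling triangles (8 of 12):
  (v4,v1,v0) [+--] → (0.1617, -1.295, -0.18424)–(0.1617, -1.295, -0.94)  len=0.7558
  (v2,v4,v0) [-+-] → (0.1617, -0.25382, -0.94)–(0.1617, -1.295, -0.94)  len=1.0412
  (v1,v7,v3) [-+-] → (0.1617, 0.25382, 0.94)–(0.1617, 1.295, 0.94)  len=1.0412
  (v5,v1,v4) [+-+] → (0.1617, -1.295, 0.94)–(0.1617, -1.295, -0.18424)  len=1.1242
  (v5,v7,v1) [++-] → (0.1617, 0.25382, 0.94)–(0.1617, -1.295, 0.94)  len=1.5488
  (v3,v7,v2) [-+-] → (0.1617, 1.295, 0.94)–(0.1617, 1.295, 0.18424)  len=0.7558
  (v6,v4,v2) [++-] → (0.1617, -0.25382, -0.94)–(0.1617, 1.295, -0.94)  len=1.5488
  (v2,v7,v6) [-++] → (0.1617, 1.295, 0.18424)–(0.1617, 1.295, -0.94)  len=1.1242

Chained into 1 loop(s):
  loop 1: 8 segments, perimeter = 8.9400
Total perimeter = 8.940

loops=1 perimeter=8.940


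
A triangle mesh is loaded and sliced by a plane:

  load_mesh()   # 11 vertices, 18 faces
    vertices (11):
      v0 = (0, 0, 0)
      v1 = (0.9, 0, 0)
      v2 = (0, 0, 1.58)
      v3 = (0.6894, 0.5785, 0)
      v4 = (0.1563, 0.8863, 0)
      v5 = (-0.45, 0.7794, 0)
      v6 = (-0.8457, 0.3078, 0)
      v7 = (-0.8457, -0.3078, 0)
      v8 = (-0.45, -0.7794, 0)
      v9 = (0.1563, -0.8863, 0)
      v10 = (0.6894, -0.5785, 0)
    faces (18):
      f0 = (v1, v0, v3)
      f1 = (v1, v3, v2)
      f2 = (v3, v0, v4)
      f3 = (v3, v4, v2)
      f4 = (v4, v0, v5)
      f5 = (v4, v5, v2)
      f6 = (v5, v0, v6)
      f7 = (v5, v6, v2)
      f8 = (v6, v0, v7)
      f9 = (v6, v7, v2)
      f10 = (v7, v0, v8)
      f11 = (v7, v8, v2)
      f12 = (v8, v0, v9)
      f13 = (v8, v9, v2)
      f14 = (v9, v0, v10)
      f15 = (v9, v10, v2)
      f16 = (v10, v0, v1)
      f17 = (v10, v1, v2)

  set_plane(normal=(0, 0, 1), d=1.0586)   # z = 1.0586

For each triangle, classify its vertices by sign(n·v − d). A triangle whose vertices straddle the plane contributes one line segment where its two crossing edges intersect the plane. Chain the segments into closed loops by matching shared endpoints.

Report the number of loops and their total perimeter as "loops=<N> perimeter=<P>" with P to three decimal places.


Straddling triangles (9 of 18):
  (v1,v3,v2) [--+] → (0.227502, 0.190905, 1.0586)–(0.297, 0, 1.0586)  len=0.2032
  (v3,v4,v2) [--+] → (0.051579, 0.292479, 1.0586)–(0.227502, 0.190905, 1.0586)  len=0.2031
  (v4,v5,v2) [--+] → (-0.1485, 0.257202, 1.0586)–(0.051579, 0.292479, 1.0586)  len=0.2032
  (v5,v6,v2) [--+] → (-0.279081, 0.101574, 1.0586)–(-0.1485, 0.257202, 1.0586)  len=0.2032
  (v6,v7,v2) [--+] → (-0.279081, -0.101574, 1.0586)–(-0.279081, 0.101574, 1.0586)  len=0.2031
  (v7,v8,v2) [--+] → (-0.1485, -0.257202, 1.0586)–(-0.279081, -0.101574, 1.0586)  len=0.2032
  (v8,v9,v2) [--+] → (0.051579, -0.292479, 1.0586)–(-0.1485, -0.257202, 1.0586)  len=0.2032
  (v9,v10,v2) [--+] → (0.227502, -0.190905, 1.0586)–(0.051579, -0.292479, 1.0586)  len=0.2031
  (v10,v1,v2) [--+] → (0.297, 0, 1.0586)–(0.227502, -0.190905, 1.0586)  len=0.2032

Chained into 1 loop(s):
  loop 1: 9 segments, perimeter = 1.8284
Total perimeter = 1.828

loops=1 perimeter=1.828


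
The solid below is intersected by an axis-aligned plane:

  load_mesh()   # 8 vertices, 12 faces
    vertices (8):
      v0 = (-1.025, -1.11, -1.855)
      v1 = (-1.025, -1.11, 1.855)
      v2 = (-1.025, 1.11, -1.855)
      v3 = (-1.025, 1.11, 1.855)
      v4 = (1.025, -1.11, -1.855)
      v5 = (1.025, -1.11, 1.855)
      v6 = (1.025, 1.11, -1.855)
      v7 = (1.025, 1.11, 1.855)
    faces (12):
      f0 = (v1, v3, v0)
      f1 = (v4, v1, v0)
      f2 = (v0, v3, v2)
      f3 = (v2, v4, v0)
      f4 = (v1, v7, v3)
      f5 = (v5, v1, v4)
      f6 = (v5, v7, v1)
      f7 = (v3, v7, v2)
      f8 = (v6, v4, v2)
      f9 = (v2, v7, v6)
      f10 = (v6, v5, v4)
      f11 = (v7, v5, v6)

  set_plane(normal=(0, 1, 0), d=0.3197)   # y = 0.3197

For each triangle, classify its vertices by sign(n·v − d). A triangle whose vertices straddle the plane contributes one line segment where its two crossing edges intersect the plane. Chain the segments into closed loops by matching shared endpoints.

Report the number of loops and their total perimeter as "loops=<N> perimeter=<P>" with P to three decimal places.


loops=1 perimeter=11.520

Straddling triangles (8 of 12):
  (v1,v3,v0) [-+-] → (-1.025, 0.3197, 1.855)–(-1.025, 0.3197, 0.534273)  len=1.3207
  (v0,v3,v2) [-++] → (-1.025, 0.3197, 0.534273)–(-1.025, 0.3197, -1.855)  len=2.3893
  (v2,v4,v0) [+--] → (-0.295218, 0.3197, -1.855)–(-1.025, 0.3197, -1.855)  len=0.7298
  (v1,v7,v3) [-++] → (0.295218, 0.3197, 1.855)–(-1.025, 0.3197, 1.855)  len=1.3202
  (v5,v7,v1) [-+-] → (1.025, 0.3197, 1.855)–(0.295218, 0.3197, 1.855)  len=0.7298
  (v6,v4,v2) [+-+] → (1.025, 0.3197, -1.855)–(-0.295218, 0.3197, -1.855)  len=1.3202
  (v6,v5,v4) [+--] → (1.025, 0.3197, -0.534273)–(1.025, 0.3197, -1.855)  len=1.3207
  (v7,v5,v6) [+-+] → (1.025, 0.3197, 1.855)–(1.025, 0.3197, -0.534273)  len=2.3893

Chained into 1 loop(s):
  loop 1: 8 segments, perimeter = 11.5200
Total perimeter = 11.520


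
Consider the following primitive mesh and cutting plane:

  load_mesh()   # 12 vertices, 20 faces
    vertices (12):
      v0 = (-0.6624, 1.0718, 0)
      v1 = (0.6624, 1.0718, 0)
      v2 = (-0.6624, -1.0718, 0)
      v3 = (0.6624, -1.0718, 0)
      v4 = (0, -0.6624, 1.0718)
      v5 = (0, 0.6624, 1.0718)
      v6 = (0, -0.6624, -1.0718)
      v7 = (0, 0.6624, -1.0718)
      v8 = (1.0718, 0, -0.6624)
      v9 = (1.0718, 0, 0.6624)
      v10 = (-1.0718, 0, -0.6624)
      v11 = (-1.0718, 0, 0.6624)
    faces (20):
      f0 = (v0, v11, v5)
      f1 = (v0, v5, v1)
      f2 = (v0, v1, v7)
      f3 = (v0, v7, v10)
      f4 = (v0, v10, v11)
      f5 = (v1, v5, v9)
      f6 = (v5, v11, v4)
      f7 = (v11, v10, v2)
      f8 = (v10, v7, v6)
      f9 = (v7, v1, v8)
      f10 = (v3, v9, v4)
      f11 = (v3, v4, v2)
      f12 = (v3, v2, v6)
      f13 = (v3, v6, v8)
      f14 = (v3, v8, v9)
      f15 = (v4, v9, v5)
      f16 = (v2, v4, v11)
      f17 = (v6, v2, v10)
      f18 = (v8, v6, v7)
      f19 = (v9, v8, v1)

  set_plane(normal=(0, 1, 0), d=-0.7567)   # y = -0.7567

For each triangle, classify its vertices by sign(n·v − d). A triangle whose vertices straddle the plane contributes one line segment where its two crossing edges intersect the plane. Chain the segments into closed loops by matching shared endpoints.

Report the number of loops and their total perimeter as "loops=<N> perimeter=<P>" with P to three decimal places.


loops=1 perimeter=4.954

Straddling triangles (8 of 20):
  (v11,v10,v2) [++-] → (-0.78276, -0.7567, -0.19474)–(-0.78276, -0.7567, 0.19474)  len=0.3895
  (v3,v9,v4) [-++] → (0.78276, -0.7567, 0.19474)–(0.152575, -0.7567, 0.824925)  len=0.8912
  (v3,v4,v2) [-+-] → (0.152575, -0.7567, 0.824925)–(-0.152575, -0.7567, 0.824925)  len=0.3052
  (v3,v2,v6) [--+] → (-0.152575, -0.7567, -0.824925)–(0.152575, -0.7567, -0.824925)  len=0.3052
  (v3,v6,v8) [-++] → (0.152575, -0.7567, -0.824925)–(0.78276, -0.7567, -0.19474)  len=0.8912
  (v3,v8,v9) [-++] → (0.78276, -0.7567, -0.19474)–(0.78276, -0.7567, 0.19474)  len=0.3895
  (v2,v4,v11) [-++] → (-0.152575, -0.7567, 0.824925)–(-0.78276, -0.7567, 0.19474)  len=0.8912
  (v6,v2,v10) [+-+] → (-0.152575, -0.7567, -0.824925)–(-0.78276, -0.7567, -0.19474)  len=0.8912

Chained into 1 loop(s):
  loop 1: 8 segments, perimeter = 4.9541
Total perimeter = 4.954


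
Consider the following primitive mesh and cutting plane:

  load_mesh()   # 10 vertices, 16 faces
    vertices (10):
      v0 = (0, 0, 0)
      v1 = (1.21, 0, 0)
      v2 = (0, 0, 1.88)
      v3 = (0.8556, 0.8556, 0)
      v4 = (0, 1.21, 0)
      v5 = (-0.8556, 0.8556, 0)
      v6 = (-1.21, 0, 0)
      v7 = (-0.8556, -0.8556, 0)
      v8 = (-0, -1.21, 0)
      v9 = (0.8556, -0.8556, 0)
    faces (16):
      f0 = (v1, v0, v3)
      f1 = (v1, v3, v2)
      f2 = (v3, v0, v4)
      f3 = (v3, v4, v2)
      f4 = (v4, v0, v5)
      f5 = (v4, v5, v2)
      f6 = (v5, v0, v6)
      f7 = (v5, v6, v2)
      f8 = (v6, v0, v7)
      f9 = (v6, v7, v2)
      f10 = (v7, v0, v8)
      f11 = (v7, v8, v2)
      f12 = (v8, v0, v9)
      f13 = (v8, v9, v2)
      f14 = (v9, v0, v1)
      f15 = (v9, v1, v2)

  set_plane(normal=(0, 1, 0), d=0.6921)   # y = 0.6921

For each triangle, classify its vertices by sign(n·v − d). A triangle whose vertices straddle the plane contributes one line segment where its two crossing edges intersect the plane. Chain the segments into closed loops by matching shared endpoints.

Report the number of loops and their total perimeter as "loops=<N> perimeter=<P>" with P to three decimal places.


loops=1 perimeter=4.347

Straddling triangles (8 of 16):
  (v1,v0,v3) [--+] → (0.6921, 0.6921, 0)–(0.923324, 0.6921, 0)  len=0.2312
  (v1,v3,v2) [-+-] → (0.923324, 0.6921, 0)–(0.6921, 0.6921, 0.359257)  len=0.4272
  (v3,v0,v4) [+-+] → (0.6921, 0.6921, 0)–(0, 0.6921, 0)  len=0.6921
  (v3,v4,v2) [++-] → (0, 0.6921, 0.804671)–(0.6921, 0.6921, 0.359257)  len=0.8230
  (v4,v0,v5) [+-+] → (0, 0.6921, 0)–(-0.6921, 0.6921, 0)  len=0.6921
  (v4,v5,v2) [++-] → (-0.6921, 0.6921, 0.359257)–(0, 0.6921, 0.804671)  len=0.8230
  (v5,v0,v6) [+--] → (-0.6921, 0.6921, 0)–(-0.923324, 0.6921, 0)  len=0.2312
  (v5,v6,v2) [+--] → (-0.923324, 0.6921, 0)–(-0.6921, 0.6921, 0.359257)  len=0.4272

Chained into 1 loop(s):
  loop 1: 8 segments, perimeter = 4.3472
Total perimeter = 4.347


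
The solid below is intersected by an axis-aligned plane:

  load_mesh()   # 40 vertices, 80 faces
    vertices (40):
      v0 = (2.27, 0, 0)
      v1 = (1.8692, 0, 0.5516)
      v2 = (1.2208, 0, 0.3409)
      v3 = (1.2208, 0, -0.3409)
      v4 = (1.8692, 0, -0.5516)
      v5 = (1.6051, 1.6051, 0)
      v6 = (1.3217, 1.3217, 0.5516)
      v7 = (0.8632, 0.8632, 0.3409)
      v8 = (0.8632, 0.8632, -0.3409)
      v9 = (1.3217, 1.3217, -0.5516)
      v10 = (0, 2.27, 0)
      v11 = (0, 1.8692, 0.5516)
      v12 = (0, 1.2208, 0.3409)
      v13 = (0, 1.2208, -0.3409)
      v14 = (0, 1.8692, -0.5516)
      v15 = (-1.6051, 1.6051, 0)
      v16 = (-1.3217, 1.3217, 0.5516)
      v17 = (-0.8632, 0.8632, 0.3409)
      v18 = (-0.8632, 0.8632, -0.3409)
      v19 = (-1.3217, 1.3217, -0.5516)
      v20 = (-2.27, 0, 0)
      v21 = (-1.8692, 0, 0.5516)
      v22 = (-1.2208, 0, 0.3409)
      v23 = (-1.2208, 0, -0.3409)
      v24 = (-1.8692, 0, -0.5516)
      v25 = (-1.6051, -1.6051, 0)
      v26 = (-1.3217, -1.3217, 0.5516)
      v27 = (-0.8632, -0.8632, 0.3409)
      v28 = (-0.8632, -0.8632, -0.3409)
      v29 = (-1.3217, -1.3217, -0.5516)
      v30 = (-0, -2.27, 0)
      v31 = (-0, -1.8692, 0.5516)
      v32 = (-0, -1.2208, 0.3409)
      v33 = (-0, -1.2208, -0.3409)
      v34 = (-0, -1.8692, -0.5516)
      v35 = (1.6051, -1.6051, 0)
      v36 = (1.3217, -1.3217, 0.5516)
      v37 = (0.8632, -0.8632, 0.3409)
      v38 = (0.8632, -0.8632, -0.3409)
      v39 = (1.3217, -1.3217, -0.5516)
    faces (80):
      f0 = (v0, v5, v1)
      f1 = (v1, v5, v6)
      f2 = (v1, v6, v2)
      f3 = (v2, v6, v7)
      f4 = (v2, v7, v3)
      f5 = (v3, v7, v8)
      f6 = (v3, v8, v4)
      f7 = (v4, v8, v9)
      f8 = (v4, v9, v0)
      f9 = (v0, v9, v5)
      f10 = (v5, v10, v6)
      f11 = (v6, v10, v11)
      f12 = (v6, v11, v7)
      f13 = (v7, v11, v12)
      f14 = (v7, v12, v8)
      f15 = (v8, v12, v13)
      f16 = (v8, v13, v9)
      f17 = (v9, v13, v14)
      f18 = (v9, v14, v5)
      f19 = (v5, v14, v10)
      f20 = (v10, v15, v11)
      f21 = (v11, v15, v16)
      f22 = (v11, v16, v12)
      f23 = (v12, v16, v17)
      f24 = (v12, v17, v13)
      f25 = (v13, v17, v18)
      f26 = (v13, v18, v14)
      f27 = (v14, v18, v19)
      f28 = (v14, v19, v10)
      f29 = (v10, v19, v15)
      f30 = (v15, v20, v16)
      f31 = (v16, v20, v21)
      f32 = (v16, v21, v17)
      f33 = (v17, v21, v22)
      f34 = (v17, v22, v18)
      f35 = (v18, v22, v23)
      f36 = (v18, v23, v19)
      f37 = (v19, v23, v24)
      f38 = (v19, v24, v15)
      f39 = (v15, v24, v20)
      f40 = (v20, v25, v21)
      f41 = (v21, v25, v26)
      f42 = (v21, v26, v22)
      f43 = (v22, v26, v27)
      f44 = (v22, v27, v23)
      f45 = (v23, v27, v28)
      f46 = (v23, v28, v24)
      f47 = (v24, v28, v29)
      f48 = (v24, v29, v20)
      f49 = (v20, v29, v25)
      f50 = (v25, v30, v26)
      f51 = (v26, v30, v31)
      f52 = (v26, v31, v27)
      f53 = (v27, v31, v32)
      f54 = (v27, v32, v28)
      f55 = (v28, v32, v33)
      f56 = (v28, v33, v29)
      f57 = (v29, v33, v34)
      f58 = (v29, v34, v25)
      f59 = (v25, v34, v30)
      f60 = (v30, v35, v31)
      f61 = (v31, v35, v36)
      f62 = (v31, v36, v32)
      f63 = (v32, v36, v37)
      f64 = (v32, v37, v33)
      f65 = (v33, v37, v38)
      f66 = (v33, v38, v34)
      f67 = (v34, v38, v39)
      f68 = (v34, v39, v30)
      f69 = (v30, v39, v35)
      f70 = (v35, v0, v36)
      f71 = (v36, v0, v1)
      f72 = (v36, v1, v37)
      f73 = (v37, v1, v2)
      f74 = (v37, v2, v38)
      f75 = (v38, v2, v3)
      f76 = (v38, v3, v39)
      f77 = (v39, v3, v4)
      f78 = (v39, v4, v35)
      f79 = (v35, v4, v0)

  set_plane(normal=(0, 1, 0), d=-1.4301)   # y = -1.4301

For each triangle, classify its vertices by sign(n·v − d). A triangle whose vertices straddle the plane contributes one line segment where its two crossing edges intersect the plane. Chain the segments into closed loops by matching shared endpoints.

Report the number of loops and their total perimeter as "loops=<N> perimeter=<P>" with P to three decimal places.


Straddling triangles (18 of 80):
  (v20,v25,v21) [+-+] → (-1.67759, -1.4301, 0)–(-1.63389, -1.4301, 0.0601396)  len=0.0743
  (v21,v25,v26) [+-+] → (-1.63389, -1.4301, 0.0601396)–(-1.4301, -1.4301, 0.340614)  len=0.3467
  (v20,v29,v25) [++-] → (-1.4301, -1.4301, -0.340614)–(-1.67759, -1.4301, 0)  len=0.4210
  (v25,v30,v26) [--+] → (-1.17062, -1.4301, 0.488547)–(-1.4301, -1.4301, 0.340614)  len=0.2987
  (v26,v30,v31) [+--] → (-1.17062, -1.4301, 0.488547)–(-1.06002, -1.4301, 0.5516)  len=0.1273
  (v26,v31,v27) [+-+] → (-1.06002, -1.4301, 0.5516)–(-0.37677, -1.4301, 0.459633)  len=0.6894
  (v27,v31,v32) [+-+] → (-0.37677, -1.4301, 0.459633)–(0, -1.4301, 0.408913)  len=0.3802
  (v29,v33,v34) [++-] → (0, -1.4301, -0.408913)–(-1.06002, -1.4301, -0.5516)  len=1.0696
  (v29,v34,v25) [+--] → (-1.06002, -1.4301, -0.5516)–(-1.4301, -1.4301, -0.340614)  len=0.4260
  (v31,v35,v36) [--+] → (1.4301, -1.4301, 0.340614)–(1.06002, -1.4301, 0.5516)  len=0.4260
  (v31,v36,v32) [-++] → (1.06002, -1.4301, 0.5516)–(0, -1.4301, 0.408913)  len=1.0696
  (v33,v38,v34) [++-] → (0.37677, -1.4301, -0.459633)–(0, -1.4301, -0.408913)  len=0.3802
  (v34,v38,v39) [-++] → (0.37677, -1.4301, -0.459633)–(1.06002, -1.4301, -0.5516)  len=0.6894
  (v34,v39,v30) [-+-] → (1.06002, -1.4301, -0.5516)–(1.17062, -1.4301, -0.488547)  len=0.1273
  (v30,v39,v35) [-+-] → (1.17062, -1.4301, -0.488547)–(1.4301, -1.4301, -0.340614)  len=0.2987
  (v35,v0,v36) [-++] → (1.67759, -1.4301, 0)–(1.4301, -1.4301, 0.340614)  len=0.4210
  (v39,v4,v35) [++-] → (1.63389, -1.4301, -0.0601396)–(1.4301, -1.4301, -0.340614)  len=0.3467
  (v35,v4,v0) [-++] → (1.63389, -1.4301, -0.0601396)–(1.67759, -1.4301, 0)  len=0.0743

Chained into 1 loop(s):
  loop 1: 18 segments, perimeter = 7.6665
Total perimeter = 7.666

loops=1 perimeter=7.666


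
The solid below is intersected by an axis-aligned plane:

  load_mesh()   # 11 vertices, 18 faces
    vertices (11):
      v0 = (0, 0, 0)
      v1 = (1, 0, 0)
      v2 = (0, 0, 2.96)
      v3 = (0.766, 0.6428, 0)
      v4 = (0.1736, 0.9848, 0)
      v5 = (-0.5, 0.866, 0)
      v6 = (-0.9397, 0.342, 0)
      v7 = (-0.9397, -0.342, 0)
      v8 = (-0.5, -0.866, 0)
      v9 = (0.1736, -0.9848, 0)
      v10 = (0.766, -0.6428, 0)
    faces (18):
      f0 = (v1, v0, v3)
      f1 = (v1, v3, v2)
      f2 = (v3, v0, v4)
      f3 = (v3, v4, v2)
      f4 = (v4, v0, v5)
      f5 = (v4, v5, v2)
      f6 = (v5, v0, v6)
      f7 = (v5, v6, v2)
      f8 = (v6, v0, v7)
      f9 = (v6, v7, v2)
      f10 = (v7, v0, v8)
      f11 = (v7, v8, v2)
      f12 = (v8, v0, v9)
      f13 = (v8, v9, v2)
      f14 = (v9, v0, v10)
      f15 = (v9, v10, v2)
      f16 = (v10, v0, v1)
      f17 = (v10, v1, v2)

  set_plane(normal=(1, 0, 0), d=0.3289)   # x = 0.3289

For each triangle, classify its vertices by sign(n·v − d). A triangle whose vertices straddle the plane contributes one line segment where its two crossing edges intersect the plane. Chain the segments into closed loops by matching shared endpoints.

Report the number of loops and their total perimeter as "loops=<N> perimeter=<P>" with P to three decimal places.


Straddling triangles (8 of 18):
  (v1,v0,v3) [+-+] → (0.3289, 0, 0)–(0.3289, 0.276001, 0)  len=0.2760
  (v1,v3,v2) [++-] → (0.3289, 0.276001, 1.68905)–(0.3289, 0, 1.98646)  len=0.4057
  (v3,v0,v4) [+--] → (0.3289, 0.276001, 0)–(0.3289, 0.895143, 0)  len=0.6191
  (v3,v4,v2) [+--] → (0.3289, 0.895143, 0)–(0.3289, 0.276001, 1.68905)  len=1.7990
  (v9,v0,v10) [--+] → (0.3289, -0.276001, 0)–(0.3289, -0.895143, 0)  len=0.6191
  (v9,v10,v2) [-+-] → (0.3289, -0.895143, 0)–(0.3289, -0.276001, 1.68905)  len=1.7990
  (v10,v0,v1) [+-+] → (0.3289, -0.276001, 0)–(0.3289, 0, 0)  len=0.2760
  (v10,v1,v2) [++-] → (0.3289, 0, 1.98646)–(0.3289, -0.276001, 1.68905)  len=0.4057

Chained into 1 loop(s):
  loop 1: 8 segments, perimeter = 6.1997
Total perimeter = 6.200

loops=1 perimeter=6.200


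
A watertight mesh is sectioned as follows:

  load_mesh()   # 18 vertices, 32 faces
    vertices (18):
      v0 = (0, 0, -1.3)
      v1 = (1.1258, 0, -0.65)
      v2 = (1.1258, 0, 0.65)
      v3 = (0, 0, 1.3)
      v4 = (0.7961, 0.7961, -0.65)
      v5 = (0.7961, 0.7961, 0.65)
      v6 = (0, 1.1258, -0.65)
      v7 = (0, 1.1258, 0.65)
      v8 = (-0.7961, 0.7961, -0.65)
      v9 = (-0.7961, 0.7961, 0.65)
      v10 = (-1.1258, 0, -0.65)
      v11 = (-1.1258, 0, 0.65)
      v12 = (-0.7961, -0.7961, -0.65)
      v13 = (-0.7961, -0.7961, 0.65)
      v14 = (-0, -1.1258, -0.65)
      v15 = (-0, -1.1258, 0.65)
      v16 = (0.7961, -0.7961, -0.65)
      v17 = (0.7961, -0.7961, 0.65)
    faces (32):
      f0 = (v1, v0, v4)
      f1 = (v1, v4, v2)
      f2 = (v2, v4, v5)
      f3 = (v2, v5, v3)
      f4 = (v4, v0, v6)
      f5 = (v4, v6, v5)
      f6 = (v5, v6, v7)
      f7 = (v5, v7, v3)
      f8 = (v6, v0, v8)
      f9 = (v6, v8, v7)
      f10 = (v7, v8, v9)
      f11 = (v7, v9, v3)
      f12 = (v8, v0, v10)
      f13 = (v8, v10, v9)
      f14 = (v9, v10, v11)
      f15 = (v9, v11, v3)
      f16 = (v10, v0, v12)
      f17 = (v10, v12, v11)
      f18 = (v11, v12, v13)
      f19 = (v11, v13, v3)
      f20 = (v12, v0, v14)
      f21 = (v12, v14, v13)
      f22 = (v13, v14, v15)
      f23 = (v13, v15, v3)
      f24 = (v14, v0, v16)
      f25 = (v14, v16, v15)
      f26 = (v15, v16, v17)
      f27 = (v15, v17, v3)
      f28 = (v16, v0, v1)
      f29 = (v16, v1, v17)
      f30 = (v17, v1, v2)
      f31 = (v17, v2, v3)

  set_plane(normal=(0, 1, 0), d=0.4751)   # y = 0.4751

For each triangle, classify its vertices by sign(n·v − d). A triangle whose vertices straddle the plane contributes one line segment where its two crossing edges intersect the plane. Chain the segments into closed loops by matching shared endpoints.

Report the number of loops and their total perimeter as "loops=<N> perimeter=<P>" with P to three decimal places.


Straddling triangles (12 of 32):
  (v1,v0,v4) [--+] → (0.4751, 0.4751, -0.91209)–(0.92904, 0.4751, -0.65)  len=0.5242
  (v1,v4,v2) [-+-] → (0.92904, 0.4751, -0.65)–(0.92904, 0.4751, -0.12582)  len=0.5242
  (v2,v4,v5) [-++] → (0.92904, 0.4751, -0.12582)–(0.92904, 0.4751, 0.65)  len=0.7758
  (v2,v5,v3) [-+-] → (0.92904, 0.4751, 0.65)–(0.4751, 0.4751, 0.91209)  len=0.5242
  (v4,v0,v6) [+-+] → (0.4751, 0.4751, -0.91209)–(0, 0.4751, -1.02569)  len=0.4885
  (v5,v7,v3) [++-] → (0, 0.4751, 1.02569)–(0.4751, 0.4751, 0.91209)  len=0.4885
  (v6,v0,v8) [+-+] → (0, 0.4751, -1.02569)–(-0.4751, 0.4751, -0.91209)  len=0.4885
  (v7,v9,v3) [++-] → (-0.4751, 0.4751, 0.91209)–(0, 0.4751, 1.02569)  len=0.4885
  (v8,v0,v10) [+--] → (-0.4751, 0.4751, -0.91209)–(-0.92904, 0.4751, -0.65)  len=0.5242
  (v8,v10,v9) [+-+] → (-0.92904, 0.4751, -0.65)–(-0.92904, 0.4751, 0.12582)  len=0.7758
  (v9,v10,v11) [+--] → (-0.92904, 0.4751, 0.12582)–(-0.92904, 0.4751, 0.65)  len=0.5242
  (v9,v11,v3) [+--] → (-0.92904, 0.4751, 0.65)–(-0.4751, 0.4751, 0.91209)  len=0.5242

Chained into 1 loop(s):
  loop 1: 12 segments, perimeter = 6.6506
Total perimeter = 6.651

loops=1 perimeter=6.651


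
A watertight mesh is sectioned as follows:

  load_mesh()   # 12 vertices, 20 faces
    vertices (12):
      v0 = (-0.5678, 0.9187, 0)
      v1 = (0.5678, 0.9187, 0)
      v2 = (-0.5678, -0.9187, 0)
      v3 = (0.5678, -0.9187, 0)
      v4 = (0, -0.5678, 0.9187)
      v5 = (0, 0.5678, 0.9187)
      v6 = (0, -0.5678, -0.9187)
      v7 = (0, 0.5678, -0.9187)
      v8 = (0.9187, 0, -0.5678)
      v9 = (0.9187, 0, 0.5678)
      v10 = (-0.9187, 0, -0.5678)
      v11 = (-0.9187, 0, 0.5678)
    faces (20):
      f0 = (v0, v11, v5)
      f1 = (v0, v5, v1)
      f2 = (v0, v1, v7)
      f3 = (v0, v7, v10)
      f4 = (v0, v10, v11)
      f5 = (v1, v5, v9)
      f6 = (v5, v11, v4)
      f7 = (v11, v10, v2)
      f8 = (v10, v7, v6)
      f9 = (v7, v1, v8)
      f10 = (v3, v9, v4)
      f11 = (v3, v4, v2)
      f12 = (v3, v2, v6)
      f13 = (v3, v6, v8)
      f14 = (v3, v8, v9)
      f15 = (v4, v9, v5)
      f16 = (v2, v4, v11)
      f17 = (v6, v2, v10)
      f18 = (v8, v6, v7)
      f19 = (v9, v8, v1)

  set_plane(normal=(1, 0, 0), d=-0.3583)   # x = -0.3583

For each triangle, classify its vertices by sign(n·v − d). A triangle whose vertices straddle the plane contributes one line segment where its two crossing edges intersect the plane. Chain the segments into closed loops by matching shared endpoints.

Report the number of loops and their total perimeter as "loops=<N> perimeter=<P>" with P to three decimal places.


Straddling triangles (10 of 20):
  (v0,v11,v5) [--+] → (-0.3583, 0.346354, 0.781846)–(-0.3583, 0.789229, 0.338971)  len=0.6263
  (v0,v5,v1) [-++] → (-0.3583, 0.789229, 0.338971)–(-0.3583, 0.9187, 0)  len=0.3629
  (v0,v1,v7) [-++] → (-0.3583, 0.9187, 0)–(-0.3583, 0.789229, -0.338971)  len=0.3629
  (v0,v7,v10) [-+-] → (-0.3583, 0.789229, -0.338971)–(-0.3583, 0.346354, -0.781846)  len=0.6263
  (v5,v11,v4) [+-+] → (-0.3583, 0.346354, 0.781846)–(-0.3583, -0.346354, 0.781846)  len=0.6927
  (v10,v7,v6) [-++] → (-0.3583, 0.346354, -0.781846)–(-0.3583, -0.346354, -0.781846)  len=0.6927
  (v3,v4,v2) [++-] → (-0.3583, -0.789229, 0.338971)–(-0.3583, -0.9187, 0)  len=0.3629
  (v3,v2,v6) [+-+] → (-0.3583, -0.9187, 0)–(-0.3583, -0.789229, -0.338971)  len=0.3629
  (v2,v4,v11) [-+-] → (-0.3583, -0.789229, 0.338971)–(-0.3583, -0.346354, 0.781846)  len=0.6263
  (v6,v2,v10) [+--] → (-0.3583, -0.789229, -0.338971)–(-0.3583, -0.346354, -0.781846)  len=0.6263

Chained into 1 loop(s):
  loop 1: 10 segments, perimeter = 5.3421
Total perimeter = 5.342

loops=1 perimeter=5.342


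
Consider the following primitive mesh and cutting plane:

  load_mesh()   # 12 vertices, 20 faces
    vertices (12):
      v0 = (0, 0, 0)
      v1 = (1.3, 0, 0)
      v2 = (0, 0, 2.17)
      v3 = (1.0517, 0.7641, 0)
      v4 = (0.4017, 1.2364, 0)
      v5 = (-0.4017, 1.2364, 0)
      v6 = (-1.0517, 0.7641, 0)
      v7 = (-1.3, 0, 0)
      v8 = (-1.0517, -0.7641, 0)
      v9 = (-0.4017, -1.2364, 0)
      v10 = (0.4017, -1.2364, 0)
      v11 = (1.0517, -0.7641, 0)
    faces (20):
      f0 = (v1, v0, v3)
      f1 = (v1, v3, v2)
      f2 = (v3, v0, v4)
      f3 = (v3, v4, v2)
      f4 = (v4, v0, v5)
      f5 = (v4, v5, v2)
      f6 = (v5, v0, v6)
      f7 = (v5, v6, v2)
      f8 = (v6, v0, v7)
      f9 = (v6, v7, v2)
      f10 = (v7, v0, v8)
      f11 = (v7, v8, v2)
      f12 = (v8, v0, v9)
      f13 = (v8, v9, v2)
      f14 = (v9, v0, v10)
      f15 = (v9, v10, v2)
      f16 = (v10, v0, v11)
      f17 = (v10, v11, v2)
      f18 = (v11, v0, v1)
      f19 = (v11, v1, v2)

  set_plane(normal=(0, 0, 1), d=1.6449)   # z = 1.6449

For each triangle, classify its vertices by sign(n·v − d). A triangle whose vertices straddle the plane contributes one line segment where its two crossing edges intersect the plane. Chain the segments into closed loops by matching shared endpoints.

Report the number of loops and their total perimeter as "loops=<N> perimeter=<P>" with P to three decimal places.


loops=1 perimeter=1.944

Straddling triangles (10 of 20):
  (v1,v3,v2) [--+] → (0.254492, 0.184898, 1.6449)–(0.314576, 0, 1.6449)  len=0.1944
  (v3,v4,v2) [--+] → (0.097204, 0.299186, 1.6449)–(0.254492, 0.184898, 1.6449)  len=0.1944
  (v4,v5,v2) [--+] → (-0.097204, 0.299186, 1.6449)–(0.097204, 0.299186, 1.6449)  len=0.1944
  (v5,v6,v2) [--+] → (-0.254492, 0.184898, 1.6449)–(-0.097204, 0.299186, 1.6449)  len=0.1944
  (v6,v7,v2) [--+] → (-0.314576, 0, 1.6449)–(-0.254492, 0.184898, 1.6449)  len=0.1944
  (v7,v8,v2) [--+] → (-0.254492, -0.184898, 1.6449)–(-0.314576, 0, 1.6449)  len=0.1944
  (v8,v9,v2) [--+] → (-0.097204, -0.299186, 1.6449)–(-0.254492, -0.184898, 1.6449)  len=0.1944
  (v9,v10,v2) [--+] → (0.097204, -0.299186, 1.6449)–(-0.097204, -0.299186, 1.6449)  len=0.1944
  (v10,v11,v2) [--+] → (0.254492, -0.184898, 1.6449)–(0.097204, -0.299186, 1.6449)  len=0.1944
  (v11,v1,v2) [--+] → (0.314576, 0, 1.6449)–(0.254492, -0.184898, 1.6449)  len=0.1944

Chained into 1 loop(s):
  loop 1: 10 segments, perimeter = 1.9442
Total perimeter = 1.944


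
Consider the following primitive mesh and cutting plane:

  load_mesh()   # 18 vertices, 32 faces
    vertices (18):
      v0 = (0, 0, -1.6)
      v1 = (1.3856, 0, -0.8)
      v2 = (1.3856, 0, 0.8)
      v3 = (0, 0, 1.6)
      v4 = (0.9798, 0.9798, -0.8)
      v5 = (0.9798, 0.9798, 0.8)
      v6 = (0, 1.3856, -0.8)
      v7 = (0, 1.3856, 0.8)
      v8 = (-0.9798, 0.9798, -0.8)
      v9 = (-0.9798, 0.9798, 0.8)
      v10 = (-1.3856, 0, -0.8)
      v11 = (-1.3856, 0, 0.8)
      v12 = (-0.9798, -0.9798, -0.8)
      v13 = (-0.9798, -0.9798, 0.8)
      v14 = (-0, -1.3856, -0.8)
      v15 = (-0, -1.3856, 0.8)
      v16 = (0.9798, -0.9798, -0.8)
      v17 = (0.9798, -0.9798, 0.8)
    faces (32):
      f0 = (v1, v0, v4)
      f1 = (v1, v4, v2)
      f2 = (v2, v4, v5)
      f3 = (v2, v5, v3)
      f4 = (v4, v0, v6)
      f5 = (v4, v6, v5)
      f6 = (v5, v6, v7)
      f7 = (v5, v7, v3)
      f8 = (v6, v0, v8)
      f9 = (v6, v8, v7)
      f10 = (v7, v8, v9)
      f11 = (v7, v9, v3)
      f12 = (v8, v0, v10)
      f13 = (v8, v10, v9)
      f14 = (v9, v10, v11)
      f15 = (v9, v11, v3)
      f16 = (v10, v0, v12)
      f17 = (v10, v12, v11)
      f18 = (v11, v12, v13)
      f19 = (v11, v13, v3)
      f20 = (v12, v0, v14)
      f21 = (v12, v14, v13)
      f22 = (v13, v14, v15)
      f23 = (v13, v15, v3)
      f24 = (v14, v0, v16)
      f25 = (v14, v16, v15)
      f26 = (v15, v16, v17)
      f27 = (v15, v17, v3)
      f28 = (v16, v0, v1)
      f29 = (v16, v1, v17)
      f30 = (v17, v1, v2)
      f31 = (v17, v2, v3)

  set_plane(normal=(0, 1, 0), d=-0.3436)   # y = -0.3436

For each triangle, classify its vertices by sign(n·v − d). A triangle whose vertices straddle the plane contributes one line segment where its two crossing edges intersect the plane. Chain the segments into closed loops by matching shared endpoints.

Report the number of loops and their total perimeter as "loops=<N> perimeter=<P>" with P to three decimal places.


loops=1 perimeter=8.769

Straddling triangles (12 of 32):
  (v10,v0,v12) [++-] → (-0.3436, -0.3436, -1.31945)–(-1.24329, -0.3436, -0.8)  len=1.0389
  (v10,v12,v11) [+-+] → (-1.24329, -0.3436, -0.8)–(-1.24329, -0.3436, 0.238906)  len=1.0389
  (v11,v12,v13) [+--] → (-1.24329, -0.3436, 0.238906)–(-1.24329, -0.3436, 0.8)  len=0.5611
  (v11,v13,v3) [+-+] → (-1.24329, -0.3436, 0.8)–(-0.3436, -0.3436, 1.31945)  len=1.0389
  (v12,v0,v14) [-+-] → (-0.3436, -0.3436, -1.31945)–(0, -0.3436, -1.40162)  len=0.3533
  (v13,v15,v3) [--+] → (0, -0.3436, 1.40162)–(-0.3436, -0.3436, 1.31945)  len=0.3533
  (v14,v0,v16) [-+-] → (0, -0.3436, -1.40162)–(0.3436, -0.3436, -1.31945)  len=0.3533
  (v15,v17,v3) [--+] → (0.3436, -0.3436, 1.31945)–(0, -0.3436, 1.40162)  len=0.3533
  (v16,v0,v1) [-++] → (0.3436, -0.3436, -1.31945)–(1.24329, -0.3436, -0.8)  len=1.0389
  (v16,v1,v17) [-+-] → (1.24329, -0.3436, -0.8)–(1.24329, -0.3436, -0.238906)  len=0.5611
  (v17,v1,v2) [-++] → (1.24329, -0.3436, -0.238906)–(1.24329, -0.3436, 0.8)  len=1.0389
  (v17,v2,v3) [-++] → (1.24329, -0.3436, 0.8)–(0.3436, -0.3436, 1.31945)  len=1.0389

Chained into 1 loop(s):
  loop 1: 12 segments, perimeter = 8.7687
Total perimeter = 8.769


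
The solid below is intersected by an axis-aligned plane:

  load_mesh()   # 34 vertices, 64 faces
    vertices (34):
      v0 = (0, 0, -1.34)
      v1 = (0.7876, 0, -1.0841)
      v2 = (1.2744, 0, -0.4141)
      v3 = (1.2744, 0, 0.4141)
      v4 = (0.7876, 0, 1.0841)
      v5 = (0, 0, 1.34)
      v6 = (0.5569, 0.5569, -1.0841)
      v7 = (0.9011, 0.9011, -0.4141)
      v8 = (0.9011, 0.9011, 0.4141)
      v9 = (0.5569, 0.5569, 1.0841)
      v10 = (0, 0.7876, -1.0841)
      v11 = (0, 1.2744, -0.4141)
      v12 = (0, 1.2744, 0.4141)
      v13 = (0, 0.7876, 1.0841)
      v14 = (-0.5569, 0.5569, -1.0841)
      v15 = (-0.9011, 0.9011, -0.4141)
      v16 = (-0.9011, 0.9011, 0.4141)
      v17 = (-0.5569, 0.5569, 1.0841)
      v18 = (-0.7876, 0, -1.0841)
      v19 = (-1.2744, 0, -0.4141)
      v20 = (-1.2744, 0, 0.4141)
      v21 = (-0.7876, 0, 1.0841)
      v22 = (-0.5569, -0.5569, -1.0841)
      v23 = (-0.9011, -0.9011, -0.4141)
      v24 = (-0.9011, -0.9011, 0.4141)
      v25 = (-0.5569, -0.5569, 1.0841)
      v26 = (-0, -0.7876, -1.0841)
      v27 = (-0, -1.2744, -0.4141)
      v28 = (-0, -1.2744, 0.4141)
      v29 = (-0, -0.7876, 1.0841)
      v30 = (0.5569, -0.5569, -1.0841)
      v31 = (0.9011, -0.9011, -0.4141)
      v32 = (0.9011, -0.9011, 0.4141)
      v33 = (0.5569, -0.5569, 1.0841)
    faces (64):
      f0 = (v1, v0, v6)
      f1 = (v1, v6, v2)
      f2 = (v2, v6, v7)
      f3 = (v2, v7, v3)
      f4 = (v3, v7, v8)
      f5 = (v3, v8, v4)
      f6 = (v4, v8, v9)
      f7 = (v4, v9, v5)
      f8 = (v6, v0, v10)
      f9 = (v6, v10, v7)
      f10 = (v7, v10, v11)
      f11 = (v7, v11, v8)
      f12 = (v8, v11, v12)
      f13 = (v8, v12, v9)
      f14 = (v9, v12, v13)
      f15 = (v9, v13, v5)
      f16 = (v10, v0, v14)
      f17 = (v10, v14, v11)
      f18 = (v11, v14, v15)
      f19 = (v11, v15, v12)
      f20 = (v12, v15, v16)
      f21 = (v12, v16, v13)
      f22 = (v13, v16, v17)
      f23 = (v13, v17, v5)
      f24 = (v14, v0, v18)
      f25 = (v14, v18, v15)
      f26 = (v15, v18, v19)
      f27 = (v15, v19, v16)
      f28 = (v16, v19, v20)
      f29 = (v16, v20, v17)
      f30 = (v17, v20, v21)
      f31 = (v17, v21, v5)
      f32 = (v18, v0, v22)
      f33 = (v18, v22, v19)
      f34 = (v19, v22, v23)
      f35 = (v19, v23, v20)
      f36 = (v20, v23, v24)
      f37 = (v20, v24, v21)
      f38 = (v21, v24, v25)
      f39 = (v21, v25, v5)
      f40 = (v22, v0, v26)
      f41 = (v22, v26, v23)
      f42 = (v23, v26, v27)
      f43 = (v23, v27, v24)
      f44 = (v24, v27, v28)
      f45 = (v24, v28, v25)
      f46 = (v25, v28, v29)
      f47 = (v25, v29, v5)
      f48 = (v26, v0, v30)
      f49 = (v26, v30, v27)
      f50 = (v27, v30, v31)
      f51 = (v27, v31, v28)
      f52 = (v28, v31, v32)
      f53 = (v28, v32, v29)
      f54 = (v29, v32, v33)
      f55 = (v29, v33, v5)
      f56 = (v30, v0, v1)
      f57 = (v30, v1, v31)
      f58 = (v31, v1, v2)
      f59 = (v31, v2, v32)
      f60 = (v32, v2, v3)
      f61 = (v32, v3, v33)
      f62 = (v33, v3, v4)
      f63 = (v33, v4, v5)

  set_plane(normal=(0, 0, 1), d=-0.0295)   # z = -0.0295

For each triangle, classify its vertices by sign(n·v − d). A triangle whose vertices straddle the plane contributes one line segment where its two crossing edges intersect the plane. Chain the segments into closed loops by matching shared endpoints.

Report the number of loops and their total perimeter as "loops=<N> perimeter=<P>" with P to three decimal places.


loops=1 perimeter=7.803

Straddling triangles (16 of 64):
  (v2,v7,v3) [--+] → (1.07445, 0.482647, -0.0295)–(1.2744, 0, -0.0295)  len=0.5224
  (v3,v7,v8) [+-+] → (1.07445, 0.482647, -0.0295)–(0.9011, 0.9011, -0.0295)  len=0.4529
  (v7,v11,v8) [--+] → (0.418453, 1.10105, -0.0295)–(0.9011, 0.9011, -0.0295)  len=0.5224
  (v8,v11,v12) [+-+] → (0.418453, 1.10105, -0.0295)–(0, 1.2744, -0.0295)  len=0.4529
  (v11,v15,v12) [--+] → (-0.482647, 1.07445, -0.0295)–(0, 1.2744, -0.0295)  len=0.5224
  (v12,v15,v16) [+-+] → (-0.482647, 1.07445, -0.0295)–(-0.9011, 0.9011, -0.0295)  len=0.4529
  (v15,v19,v16) [--+] → (-1.10105, 0.418453, -0.0295)–(-0.9011, 0.9011, -0.0295)  len=0.5224
  (v16,v19,v20) [+-+] → (-1.10105, 0.418453, -0.0295)–(-1.2744, 0, -0.0295)  len=0.4529
  (v19,v23,v20) [--+] → (-1.07445, -0.482647, -0.0295)–(-1.2744, 0, -0.0295)  len=0.5224
  (v20,v23,v24) [+-+] → (-1.07445, -0.482647, -0.0295)–(-0.9011, -0.9011, -0.0295)  len=0.4529
  (v23,v27,v24) [--+] → (-0.418453, -1.10105, -0.0295)–(-0.9011, -0.9011, -0.0295)  len=0.5224
  (v24,v27,v28) [+-+] → (-0.418453, -1.10105, -0.0295)–(0, -1.2744, -0.0295)  len=0.4529
  (v27,v31,v28) [--+] → (0.482647, -1.07445, -0.0295)–(0, -1.2744, -0.0295)  len=0.5224
  (v28,v31,v32) [+-+] → (0.482647, -1.07445, -0.0295)–(0.9011, -0.9011, -0.0295)  len=0.4529
  (v31,v2,v32) [--+] → (1.10105, -0.418453, -0.0295)–(0.9011, -0.9011, -0.0295)  len=0.5224
  (v32,v2,v3) [+-+] → (1.10105, -0.418453, -0.0295)–(1.2744, 0, -0.0295)  len=0.4529

Chained into 1 loop(s):
  loop 1: 16 segments, perimeter = 7.8029
Total perimeter = 7.803
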